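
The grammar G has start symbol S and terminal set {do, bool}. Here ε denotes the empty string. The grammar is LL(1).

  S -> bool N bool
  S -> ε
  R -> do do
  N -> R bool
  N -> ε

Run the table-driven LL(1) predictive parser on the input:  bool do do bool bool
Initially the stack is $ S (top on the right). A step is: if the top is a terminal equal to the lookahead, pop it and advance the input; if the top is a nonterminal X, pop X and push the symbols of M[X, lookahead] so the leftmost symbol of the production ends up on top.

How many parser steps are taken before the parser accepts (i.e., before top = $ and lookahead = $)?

step 1: stack=$ S  input=bool do do bool bool $  — expand S -> bool N bool
step 2: stack=$ bool N bool  input=bool do do bool bool $  — match bool
step 3: stack=$ bool N  input=do do bool bool $  — expand N -> R bool
step 4: stack=$ bool bool R  input=do do bool bool $  — expand R -> do do
step 5: stack=$ bool bool do do  input=do do bool bool $  — match do
step 6: stack=$ bool bool do  input=do bool bool $  — match do
step 7: stack=$ bool bool  input=bool bool $  — match bool
step 8: stack=$ bool  input=bool $  — match bool
Accept reached after 8 steps.

8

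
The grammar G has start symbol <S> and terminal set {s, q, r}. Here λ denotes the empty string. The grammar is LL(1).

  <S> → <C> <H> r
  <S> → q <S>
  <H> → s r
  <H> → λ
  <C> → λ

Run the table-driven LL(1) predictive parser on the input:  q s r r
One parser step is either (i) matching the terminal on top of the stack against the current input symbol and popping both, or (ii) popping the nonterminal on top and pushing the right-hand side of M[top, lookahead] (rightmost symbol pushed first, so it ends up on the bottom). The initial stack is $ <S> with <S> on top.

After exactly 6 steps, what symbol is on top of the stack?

r

     Stack        Input      Action
  1  $ <S>        q s r r $  expand <S> → q <S>
  2  $ <S> q      q s r r $  match q
  3  $ <S>        s r r $    expand <S> → <C> <H> r
  4  $ r <H> <C>  s r r $    expand <C> → λ
  5  $ r <H>      s r r $    expand <H> → s r
  6  $ r r s      s r r $    match s
Stack after step 6: $ r r (top = r).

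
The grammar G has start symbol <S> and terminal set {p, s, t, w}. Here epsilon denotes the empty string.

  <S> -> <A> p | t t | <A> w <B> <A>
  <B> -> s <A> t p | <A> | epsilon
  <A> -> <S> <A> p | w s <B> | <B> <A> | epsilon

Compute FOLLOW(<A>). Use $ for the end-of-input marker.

FIRST(<S>) = {p, s, t, w}  (via <A> p, <A> w <B> <A>)
FIRST(<B>) = {epsilon, p, s, t, w}  (via <A>)
FIRST(<A>) = {epsilon, p, s, t, w}  (via <S> <A> p, <B> <A>)
FOLLOW(<S>) includes $ since <S> is the start symbol.
FOLLOW(<S>): in <A>-><S> <A> p, <S> is followed by <A> p with FIRST {p, s, t, w}. Thus FOLLOW(<S>) = {$, p, s, t, w}.
FOLLOW(<B>): in <S>-><A> w <B> <A>, <B> is followed by <A> with FIRST {epsilon, p, s, t, w}; in <S>-><A> w <B> <A>, the suffix after <B> is nullable, so FOLLOW(<B>) ⊇ FOLLOW(<S>) = {$, p, s, t, w}; in <A>->w s <B>, the suffix after <B> is empty, so FOLLOW(<B>) ⊇ FOLLOW(<A>) = {$, p, s, t, w}; in <A>-><B> <A>, <B> is followed by <A> with FIRST {epsilon, p, s, t, w}; in <A>-><B> <A>, the suffix after <B> is nullable, so FOLLOW(<B>) ⊇ FOLLOW(<A>) = {$, p, s, t, w}. Thus FOLLOW(<B>) = {$, p, s, t, w}.
FOLLOW(<A>): in <S>-><A> p, <A> is followed by p with FIRST {p}; in <S>-><A> w <B> <A> (occurrence 1), <A> is followed by w <B> <A> with FIRST {w}; in <S>-><A> w <B> <A> (occurrence 2), the suffix after <A> is empty, so FOLLOW(<A>) ⊇ FOLLOW(<S>) = {$, p, s, t, w}; in <B>->s <A> t p, <A> is followed by t p with FIRST {t}; in <B>-><A>, the suffix after <A> is empty, so FOLLOW(<A>) ⊇ FOLLOW(<B>) = {$, p, s, t, w}; in <A>-><S> <A> p, <A> is followed by p with FIRST {p}; in <A>-><B> <A>, the suffix after <A> is empty (adds nothing new). Thus FOLLOW(<A>) = {$, p, s, t, w}.

{$, p, s, t, w}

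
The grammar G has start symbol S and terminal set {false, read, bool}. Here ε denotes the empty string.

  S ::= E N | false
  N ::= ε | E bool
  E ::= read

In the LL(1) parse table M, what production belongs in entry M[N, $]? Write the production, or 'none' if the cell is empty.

FIRST(E): from E::=read we get {read}. So FIRST(E) = {read}.
FIRST(S): from S::=E N we get {read}; from S::=false we get {false}. So FIRST(S) = {false, read}.
FIRST(N): from N::=ε we get {ε}; from N::=E bool we get {read}. So FIRST(N) = {ε, read}.
FOLLOW(S) includes $ since S is the start symbol.
FOLLOW(S): S appears on no right-hand side. Thus FOLLOW(S) = {$}.
FOLLOW(N): in S::=E N, the suffix after N is empty, so FOLLOW(N) ⊇ FOLLOW(S) = {$}. Thus FOLLOW(N) = {$}.
For N ::= ε: FIRST(ε) = {ε}, so it goes in M[N, t] for t ∈ {}; since ε ∈ FIRST, also for every t ∈ FOLLOW(N) = {$}.
For N ::= E bool: FIRST(E bool) = {read}, so it goes in M[N, t] for t ∈ {read}.

N ::= ε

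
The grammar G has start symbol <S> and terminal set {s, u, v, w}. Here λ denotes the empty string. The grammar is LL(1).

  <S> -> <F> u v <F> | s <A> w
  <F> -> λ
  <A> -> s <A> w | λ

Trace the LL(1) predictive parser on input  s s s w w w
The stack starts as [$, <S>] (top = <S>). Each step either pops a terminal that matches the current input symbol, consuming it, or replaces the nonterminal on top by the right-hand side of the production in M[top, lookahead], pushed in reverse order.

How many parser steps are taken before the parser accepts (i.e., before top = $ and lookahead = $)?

step 1: stack=$ <S>  input=s s s w w w $  — expand <S> -> s <A> w
step 2: stack=$ w <A> s  input=s s s w w w $  — match s
step 3: stack=$ w <A>  input=s s w w w $  — expand <A> -> s <A> w
step 4: stack=$ w w <A> s  input=s s w w w $  — match s
step 5: stack=$ w w <A>  input=s w w w $  — expand <A> -> s <A> w
step 6: stack=$ w w w <A> s  input=s w w w $  — match s
step 7: stack=$ w w w <A>  input=w w w $  — expand <A> -> λ
step 8: stack=$ w w w  input=w w w $  — match w
step 9: stack=$ w w  input=w w $  — match w
step 10: stack=$ w  input=w $  — match w
Accept reached after 10 steps.

10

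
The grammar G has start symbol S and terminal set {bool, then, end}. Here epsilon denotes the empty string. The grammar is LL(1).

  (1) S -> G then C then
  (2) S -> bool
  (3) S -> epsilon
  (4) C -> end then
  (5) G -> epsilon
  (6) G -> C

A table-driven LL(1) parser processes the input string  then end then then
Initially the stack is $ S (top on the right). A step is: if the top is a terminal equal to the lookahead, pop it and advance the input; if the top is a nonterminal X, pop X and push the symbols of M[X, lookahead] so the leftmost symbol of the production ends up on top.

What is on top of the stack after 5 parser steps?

then

step 1: stack=$ S  input=then end then then $  — expand S -> G then C then
step 2: stack=$ then C then G  input=then end then then $  — expand G -> epsilon
step 3: stack=$ then C then  input=then end then then $  — match then
step 4: stack=$ then C  input=end then then $  — expand C -> end then
step 5: stack=$ then then end  input=end then then $  — match end
Stack after step 5: $ then then (top = then).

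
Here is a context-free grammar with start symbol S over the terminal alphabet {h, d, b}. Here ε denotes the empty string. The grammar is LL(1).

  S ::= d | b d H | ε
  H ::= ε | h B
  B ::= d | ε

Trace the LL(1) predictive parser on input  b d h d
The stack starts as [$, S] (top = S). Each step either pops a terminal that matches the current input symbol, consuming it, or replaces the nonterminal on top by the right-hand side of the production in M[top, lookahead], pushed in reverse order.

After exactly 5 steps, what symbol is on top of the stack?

step 1: stack=$ S  input=b d h d $  — expand S ::= b d H
step 2: stack=$ H d b  input=b d h d $  — match b
step 3: stack=$ H d  input=d h d $  — match d
step 4: stack=$ H  input=h d $  — expand H ::= h B
step 5: stack=$ B h  input=h d $  — match h
Stack after step 5: $ B (top = B).

B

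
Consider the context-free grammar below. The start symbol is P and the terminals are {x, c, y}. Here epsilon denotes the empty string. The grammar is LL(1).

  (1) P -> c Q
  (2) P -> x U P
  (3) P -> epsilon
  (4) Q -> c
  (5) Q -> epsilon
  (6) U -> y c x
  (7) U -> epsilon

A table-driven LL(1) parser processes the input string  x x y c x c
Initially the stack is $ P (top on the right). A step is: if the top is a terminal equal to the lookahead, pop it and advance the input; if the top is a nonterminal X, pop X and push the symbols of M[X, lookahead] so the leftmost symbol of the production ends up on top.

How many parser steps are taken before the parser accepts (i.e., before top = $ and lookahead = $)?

      Stack      Input          Action
   1  $ P        x x y c x c $  expand P -> x U P
   2  $ P U x    x x y c x c $  match x
   3  $ P U      x y c x c $    expand U -> epsilon
   4  $ P        x y c x c $    expand P -> x U P
   5  $ P U x    x y c x c $    match x
   6  $ P U      y c x c $      expand U -> y c x
   7  $ P x c y  y c x c $      match y
   8  $ P x c    c x c $        match c
   9  $ P x      x c $          match x
  10  $ P        c $            expand P -> c Q
  11  $ Q c      c $            match c
  12  $ Q        $              expand Q -> epsilon
Accept reached after 12 steps.

12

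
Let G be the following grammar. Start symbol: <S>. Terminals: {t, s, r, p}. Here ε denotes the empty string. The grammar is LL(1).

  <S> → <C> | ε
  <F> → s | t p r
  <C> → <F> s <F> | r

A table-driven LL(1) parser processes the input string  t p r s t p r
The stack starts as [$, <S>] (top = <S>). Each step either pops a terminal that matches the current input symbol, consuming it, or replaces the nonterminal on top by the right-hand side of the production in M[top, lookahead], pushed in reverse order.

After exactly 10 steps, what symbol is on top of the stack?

r

      Stack          Input            Action
   1  $ <S>          t p r s t p r $  expand <S> → <C>
   2  $ <C>          t p r s t p r $  expand <C> → <F> s <F>
   3  $ <F> s <F>    t p r s t p r $  expand <F> → t p r
   4  $ <F> s r p t  t p r s t p r $  match t
   5  $ <F> s r p    p r s t p r $    match p
   6  $ <F> s r      r s t p r $      match r
   7  $ <F> s        s t p r $        match s
   8  $ <F>          t p r $          expand <F> → t p r
   9  $ r p t        t p r $          match t
  10  $ r p          p r $            match p
Stack after step 10: $ r (top = r).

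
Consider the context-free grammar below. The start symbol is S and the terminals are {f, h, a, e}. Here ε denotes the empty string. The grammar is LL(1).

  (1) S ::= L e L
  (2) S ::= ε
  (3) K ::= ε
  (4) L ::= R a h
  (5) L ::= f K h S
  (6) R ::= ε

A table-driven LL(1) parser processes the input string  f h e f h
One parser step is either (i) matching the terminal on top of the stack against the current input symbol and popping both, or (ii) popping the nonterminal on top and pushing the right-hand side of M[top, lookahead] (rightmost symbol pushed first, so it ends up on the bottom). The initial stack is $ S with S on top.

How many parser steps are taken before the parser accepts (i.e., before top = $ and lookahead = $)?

12

      Stack          Input        Action
   1  $ S            f h e f h $  expand S ::= L e L
   2  $ L e L        f h e f h $  expand L ::= f K h S
   3  $ L e S h K f  f h e f h $  match f
   4  $ L e S h K    h e f h $    expand K ::= ε
   5  $ L e S h      h e f h $    match h
   6  $ L e S        e f h $      expand S ::= ε
   7  $ L e          e f h $      match e
   8  $ L            f h $        expand L ::= f K h S
   9  $ S h K f      f h $        match f
  10  $ S h K        h $          expand K ::= ε
  11  $ S h          h $          match h
  12  $ S            $            expand S ::= ε
Accept reached after 12 steps.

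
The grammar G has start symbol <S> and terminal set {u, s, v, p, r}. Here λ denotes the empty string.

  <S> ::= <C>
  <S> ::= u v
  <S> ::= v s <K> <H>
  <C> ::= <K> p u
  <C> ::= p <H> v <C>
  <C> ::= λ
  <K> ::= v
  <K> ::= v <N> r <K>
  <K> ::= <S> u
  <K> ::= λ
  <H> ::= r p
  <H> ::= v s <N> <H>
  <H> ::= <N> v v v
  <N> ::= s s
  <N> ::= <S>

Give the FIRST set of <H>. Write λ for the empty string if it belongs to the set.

FIRST(<S>) = {λ, p, u, v}  (via <C>)
FIRST(<K>) = {λ, p, u, v}  (via <S> u)
FIRST(<N>) = {λ, p, s, u, v}  (via <S>)
FIRST(<C>) = {λ, p, u, v}  (via <K> p u)
FIRST(<H>) = {p, r, s, u, v}  (via <N> v v v)

{p, r, s, u, v}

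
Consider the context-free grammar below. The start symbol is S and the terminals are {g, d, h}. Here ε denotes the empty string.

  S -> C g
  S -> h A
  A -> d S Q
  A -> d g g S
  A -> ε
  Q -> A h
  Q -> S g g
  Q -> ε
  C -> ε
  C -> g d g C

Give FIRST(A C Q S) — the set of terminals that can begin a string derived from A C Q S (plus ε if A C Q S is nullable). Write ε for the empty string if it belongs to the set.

{d, g, h}

FIRST(A): from A->d S Q we get {d}; from A->d g g S we get {d}; from A->ε we get {ε}. So FIRST(A) = {ε, d}.
FIRST(C): from C->ε we get {ε}; from C->g d g C we get {g}. So FIRST(C) = {ε, g}.
FIRST(S): from S->C g we get {g}; from S->h A we get {h}. So FIRST(S) = {g, h}.
FIRST(Q): from Q->A h we get {d, h}; from Q->S g g we get {g, h}; from Q->ε we get {ε}. So FIRST(Q) = {ε, d, g, h}.
FIRST(A C Q S): take FIRST of each symbol in turn, carrying on past any symbol whose FIRST contains ε; result {d, g, h}.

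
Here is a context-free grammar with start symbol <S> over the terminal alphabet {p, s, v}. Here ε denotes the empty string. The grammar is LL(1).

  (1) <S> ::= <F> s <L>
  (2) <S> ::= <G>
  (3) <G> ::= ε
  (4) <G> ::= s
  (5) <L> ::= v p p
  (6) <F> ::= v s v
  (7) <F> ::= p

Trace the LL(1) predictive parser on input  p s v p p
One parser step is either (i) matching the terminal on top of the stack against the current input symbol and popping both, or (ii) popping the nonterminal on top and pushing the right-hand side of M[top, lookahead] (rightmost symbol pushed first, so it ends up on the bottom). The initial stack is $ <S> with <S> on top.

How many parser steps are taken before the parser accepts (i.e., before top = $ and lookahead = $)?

step 1: stack=$ <S>  input=p s v p p $  — expand <S> ::= <F> s <L>
step 2: stack=$ <L> s <F>  input=p s v p p $  — expand <F> ::= p
step 3: stack=$ <L> s p  input=p s v p p $  — match p
step 4: stack=$ <L> s  input=s v p p $  — match s
step 5: stack=$ <L>  input=v p p $  — expand <L> ::= v p p
step 6: stack=$ p p v  input=v p p $  — match v
step 7: stack=$ p p  input=p p $  — match p
step 8: stack=$ p  input=p $  — match p
Accept reached after 8 steps.

8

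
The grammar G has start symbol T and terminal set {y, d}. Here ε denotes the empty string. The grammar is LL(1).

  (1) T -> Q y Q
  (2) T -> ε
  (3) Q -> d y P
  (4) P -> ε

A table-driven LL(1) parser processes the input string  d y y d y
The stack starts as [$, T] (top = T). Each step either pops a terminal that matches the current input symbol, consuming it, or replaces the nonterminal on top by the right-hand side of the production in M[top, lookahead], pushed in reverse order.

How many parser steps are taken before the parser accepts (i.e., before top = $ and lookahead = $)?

      Stack        Input        Action
   1  $ T          d y y d y $  expand T -> Q y Q
   2  $ Q y Q      d y y d y $  expand Q -> d y P
   3  $ Q y P y d  d y y d y $  match d
   4  $ Q y P y    y y d y $    match y
   5  $ Q y P      y d y $      expand P -> ε
   6  $ Q y        y d y $      match y
   7  $ Q          d y $        expand Q -> d y P
   8  $ P y d      d y $        match d
   9  $ P y        y $          match y
  10  $ P          $            expand P -> ε
Accept reached after 10 steps.

10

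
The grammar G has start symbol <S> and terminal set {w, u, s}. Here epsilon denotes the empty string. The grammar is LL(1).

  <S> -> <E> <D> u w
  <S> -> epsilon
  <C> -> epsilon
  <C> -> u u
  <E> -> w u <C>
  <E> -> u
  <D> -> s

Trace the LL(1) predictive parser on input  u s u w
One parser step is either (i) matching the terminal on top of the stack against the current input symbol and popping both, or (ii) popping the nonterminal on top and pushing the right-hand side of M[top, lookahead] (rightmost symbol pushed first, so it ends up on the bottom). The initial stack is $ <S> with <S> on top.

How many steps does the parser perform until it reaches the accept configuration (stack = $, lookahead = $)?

     Stack          Input      Action
  1  $ <S>          u s u w $  expand <S> -> <E> <D> u w
  2  $ w u <D> <E>  u s u w $  expand <E> -> u
  3  $ w u <D> u    u s u w $  match u
  4  $ w u <D>      s u w $    expand <D> -> s
  5  $ w u s        s u w $    match s
  6  $ w u          u w $      match u
  7  $ w            w $        match w
Accept reached after 7 steps.

7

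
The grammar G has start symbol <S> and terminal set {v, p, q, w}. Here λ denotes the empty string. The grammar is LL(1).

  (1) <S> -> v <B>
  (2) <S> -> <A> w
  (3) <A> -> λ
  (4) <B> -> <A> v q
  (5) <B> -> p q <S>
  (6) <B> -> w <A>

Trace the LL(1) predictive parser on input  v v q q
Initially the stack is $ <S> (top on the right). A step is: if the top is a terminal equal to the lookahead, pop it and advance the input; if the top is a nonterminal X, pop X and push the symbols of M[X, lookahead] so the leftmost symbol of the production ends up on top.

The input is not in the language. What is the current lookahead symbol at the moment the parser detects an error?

step 1: stack=$ <S>  input=v v q q $  — expand <S> -> v <B>
step 2: stack=$ <B> v  input=v v q q $  — match v
step 3: stack=$ <B>  input=v q q $  — expand <B> -> <A> v q
step 4: stack=$ q v <A>  input=v q q $  — expand <A> -> λ
step 5: stack=$ q v  input=v q q $  — match v
step 6: stack=$ q  input=q q $  — match q
step 7: stack=$  input=q $  — error: stack empty but input remains

q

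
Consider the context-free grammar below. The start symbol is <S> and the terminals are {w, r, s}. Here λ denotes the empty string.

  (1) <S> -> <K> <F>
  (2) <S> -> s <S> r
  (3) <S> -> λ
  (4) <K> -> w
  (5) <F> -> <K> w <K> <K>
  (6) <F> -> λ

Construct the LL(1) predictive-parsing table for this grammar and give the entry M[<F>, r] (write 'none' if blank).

<F> -> λ

FIRST(<K>) = {w}
FIRST(<S>) = {λ, s, w}  (via <K> <F>)
FIRST(<F>) = {λ, w}  (via <K> w <K> <K>)
FOLLOW(<S>) includes $ since <S> is the start symbol.
FOLLOW(<S>): in <S>->s <S> r, <S> is followed by r with FIRST {r}. Thus FOLLOW(<S>) = {$, r}.
FOLLOW(<F>): in <S>-><K> <F>, the suffix after <F> is empty, so FOLLOW(<F>) ⊇ FOLLOW(<S>) = {$, r}. Thus FOLLOW(<F>) = {$, r}.
For <F> -> <K> w <K> <K>: FIRST(<K> w <K> <K>) = {w}, so it goes in M[<F>, t] for t ∈ {w}.
For <F> -> λ: FIRST(λ) = {λ}, so it goes in M[<F>, t] for t ∈ {}; since λ ∈ FIRST, also for every t ∈ FOLLOW(<F>) = {$, r}.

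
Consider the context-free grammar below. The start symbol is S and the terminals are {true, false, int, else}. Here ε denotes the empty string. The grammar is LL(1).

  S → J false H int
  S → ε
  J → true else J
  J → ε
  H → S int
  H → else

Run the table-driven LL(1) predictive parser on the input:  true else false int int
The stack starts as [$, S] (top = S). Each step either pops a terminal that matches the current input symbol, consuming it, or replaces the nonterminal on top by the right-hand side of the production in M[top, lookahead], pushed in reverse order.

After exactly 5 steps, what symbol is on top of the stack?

step 1: stack=$ S  input=true else false int int $  — expand S → J false H int
step 2: stack=$ int H false J  input=true else false int int $  — expand J → true else J
step 3: stack=$ int H false J else true  input=true else false int int $  — match true
step 4: stack=$ int H false J else  input=else false int int $  — match else
step 5: stack=$ int H false J  input=false int int $  — expand J → ε
Stack after step 5: $ int H false (top = false).

false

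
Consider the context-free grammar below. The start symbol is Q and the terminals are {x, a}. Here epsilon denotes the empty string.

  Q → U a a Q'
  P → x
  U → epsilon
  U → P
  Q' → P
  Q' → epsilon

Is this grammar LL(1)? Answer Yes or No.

FIRST(Q) = {a, x}
FIRST(P) = {x}
FIRST(U) = {epsilon, x}
FIRST(Q') = {epsilon, x}
FOLLOW(Q) = {$}
FOLLOW(P) = {$, a}
FOLLOW(U) = {a}
FOLLOW(Q') = {$}
Each cell of M receives at most one production.

Yes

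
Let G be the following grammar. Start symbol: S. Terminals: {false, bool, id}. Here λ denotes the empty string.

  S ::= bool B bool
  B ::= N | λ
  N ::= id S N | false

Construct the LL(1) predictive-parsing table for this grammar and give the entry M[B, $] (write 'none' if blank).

FIRST(S): from S::=bool B bool we get {bool}. So FIRST(S) = {bool}.
FIRST(N): from N::=id S N we get {id}; from N::=false we get {false}. So FIRST(N) = {false, id}.
FIRST(B): from B::=N we get {false, id}; from B::=λ we get {λ}. So FIRST(B) = {λ, false, id}.
FOLLOW(S) includes $ since S is the start symbol.
FOLLOW(B): in S::=bool B bool, B is followed by bool with FIRST {bool}. Thus FOLLOW(B) = {bool}.
For B ::= N: FIRST(N) = {false, id}, so it goes in M[B, t] for t ∈ {false, id}.
For B ::= λ: FIRST(λ) = {λ}, so it goes in M[B, t] for t ∈ {}; since λ ∈ FIRST, also for every t ∈ FOLLOW(B) = {bool}.
None of these place a production in M[B, $].

none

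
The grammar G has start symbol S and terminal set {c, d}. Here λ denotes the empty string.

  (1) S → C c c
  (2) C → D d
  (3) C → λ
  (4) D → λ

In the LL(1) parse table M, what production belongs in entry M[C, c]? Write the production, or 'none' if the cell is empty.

C → λ

FIRST(D) = {λ}
FIRST(C) = {λ, d}  (via D d)
FIRST(S) = {c, d}  (via C c c)
FOLLOW(S) includes $ since S is the start symbol.
FOLLOW(C): in S→C c c, C is followed by c c with FIRST {c}. Thus FOLLOW(C) = {c}.
For C → D d: FIRST(D d) = {d}, so it goes in M[C, t] for t ∈ {d}.
For C → λ: FIRST(λ) = {λ}, so it goes in M[C, t] for t ∈ {}; since λ ∈ FIRST, also for every t ∈ FOLLOW(C) = {c}.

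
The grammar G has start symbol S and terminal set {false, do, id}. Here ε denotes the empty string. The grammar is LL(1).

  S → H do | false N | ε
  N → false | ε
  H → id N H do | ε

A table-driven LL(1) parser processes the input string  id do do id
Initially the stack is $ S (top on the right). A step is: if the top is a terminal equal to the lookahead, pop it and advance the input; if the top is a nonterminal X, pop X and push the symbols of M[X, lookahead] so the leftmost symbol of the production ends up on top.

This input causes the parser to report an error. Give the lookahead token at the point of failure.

id

     Stack           Input          Action
  1  $ S             id do do id $  expand S → H do
  2  $ do H          id do do id $  expand H → id N H do
  3  $ do do H N id  id do do id $  match id
  4  $ do do H N     do do id $     expand N → ε
  5  $ do do H       do do id $     expand H → ε
  6  $ do do         do do id $     match do
  7  $ do            do id $        match do
  8  $               id $           error: stack empty but input remains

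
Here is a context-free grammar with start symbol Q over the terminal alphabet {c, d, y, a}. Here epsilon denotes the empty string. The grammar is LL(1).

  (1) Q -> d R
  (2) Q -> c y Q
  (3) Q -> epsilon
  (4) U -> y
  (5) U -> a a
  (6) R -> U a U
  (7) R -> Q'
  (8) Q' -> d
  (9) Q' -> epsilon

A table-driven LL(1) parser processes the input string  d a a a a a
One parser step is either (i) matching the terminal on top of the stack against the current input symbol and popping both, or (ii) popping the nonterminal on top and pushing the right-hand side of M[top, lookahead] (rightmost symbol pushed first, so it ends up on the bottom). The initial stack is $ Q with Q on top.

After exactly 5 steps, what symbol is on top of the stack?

step 1: stack=$ Q  input=d a a a a a $  — expand Q -> d R
step 2: stack=$ R d  input=d a a a a a $  — match d
step 3: stack=$ R  input=a a a a a $  — expand R -> U a U
step 4: stack=$ U a U  input=a a a a a $  — expand U -> a a
step 5: stack=$ U a a a  input=a a a a a $  — match a
Stack after step 5: $ U a a (top = a).

a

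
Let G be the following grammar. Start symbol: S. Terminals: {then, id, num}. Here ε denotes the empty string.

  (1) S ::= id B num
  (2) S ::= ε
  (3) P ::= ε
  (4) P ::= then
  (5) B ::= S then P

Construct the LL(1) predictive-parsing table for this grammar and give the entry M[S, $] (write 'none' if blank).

FIRST(S): from S::=id B num we get {id}; from S::=ε we get {ε}. So FIRST(S) = {ε, id}.
FIRST(P): from P::=ε we get {ε}; from P::=then we get {then}. So FIRST(P) = {ε, then}.
FIRST(B): from B::=S then P we get {id, then}. So FIRST(B) = {id, then}.
FOLLOW(S) includes $ since S is the start symbol.
FOLLOW(S): in B::=S then P, S is followed by then P with FIRST {then}. Thus FOLLOW(S) = {$, then}.
For S ::= id B num: FIRST(id B num) = {id}, so it goes in M[S, t] for t ∈ {id}.
For S ::= ε: FIRST(ε) = {ε}, so it goes in M[S, t] for t ∈ {}; since ε ∈ FIRST, also for every t ∈ FOLLOW(S) = {$, then}.

S ::= ε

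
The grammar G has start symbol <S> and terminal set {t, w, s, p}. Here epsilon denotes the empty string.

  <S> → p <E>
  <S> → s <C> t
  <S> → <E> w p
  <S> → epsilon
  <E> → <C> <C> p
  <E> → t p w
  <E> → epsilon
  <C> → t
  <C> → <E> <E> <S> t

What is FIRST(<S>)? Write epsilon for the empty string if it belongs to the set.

FIRST(<S>): from <S>→p <E> we get {p}; from <S>→s <C> t we get {s}; from <S>→<E> w p we get {p, s, t, w}; from <S>→epsilon we get {epsilon}. So FIRST(<S>) = {epsilon, p, s, t, w}.
FIRST(<E>): from <E>→<C> <C> p we get {p, s, t, w}; from <E>→t p w we get {t}; from <E>→epsilon we get {epsilon}. So FIRST(<E>) = {epsilon, p, s, t, w}.
FIRST(<C>): from <C>→t we get {t}; from <C>→<E> <E> <S> t we get {p, s, t, w}. So FIRST(<C>) = {p, s, t, w}.

{epsilon, p, s, t, w}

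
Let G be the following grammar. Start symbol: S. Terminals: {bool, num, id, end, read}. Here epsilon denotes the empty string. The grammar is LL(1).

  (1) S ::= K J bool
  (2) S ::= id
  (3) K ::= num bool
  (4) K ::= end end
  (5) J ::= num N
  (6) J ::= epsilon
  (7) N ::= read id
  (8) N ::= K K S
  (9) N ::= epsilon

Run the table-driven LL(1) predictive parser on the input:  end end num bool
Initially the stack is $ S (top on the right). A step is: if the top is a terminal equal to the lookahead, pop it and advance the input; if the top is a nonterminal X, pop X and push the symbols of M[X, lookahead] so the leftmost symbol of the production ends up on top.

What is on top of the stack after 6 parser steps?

     Stack             Input               Action
  1  $ S               end end num bool $  expand S ::= K J bool
  2  $ bool J K        end end num bool $  expand K ::= end end
  3  $ bool J end end  end end num bool $  match end
  4  $ bool J end      end num bool $      match end
  5  $ bool J          num bool $          expand J ::= num N
  6  $ bool N num      num bool $          match num
Stack after step 6: $ bool N (top = N).

N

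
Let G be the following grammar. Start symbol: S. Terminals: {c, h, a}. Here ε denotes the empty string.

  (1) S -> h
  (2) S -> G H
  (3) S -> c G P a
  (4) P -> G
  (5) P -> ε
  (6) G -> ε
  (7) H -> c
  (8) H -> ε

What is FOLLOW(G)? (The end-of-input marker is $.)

FIRST(G): from G->ε we get {ε}. So FIRST(G) = {ε}.
FIRST(H): from H->c we get {c}; from H->ε we get {ε}. So FIRST(H) = {ε, c}.
FIRST(S): from S->h we get {h}; from S->G H we get {ε, c}; from S->c G P a we get {c}. So FIRST(S) = {ε, c, h}.
FIRST(P): from P->G we get {ε}; from P->ε we get {ε}. So FIRST(P) = {ε}.
FOLLOW(S) includes $ since S is the start symbol.
FOLLOW(S): S appears on no right-hand side. Thus FOLLOW(S) = {$}.
FOLLOW(P): in S->c G P a, P is followed by a with FIRST {a}. Thus FOLLOW(P) = {a}.
FOLLOW(G): in S->G H, G is followed by H with FIRST {ε, c}; in S->G H, the suffix after G is nullable, so FOLLOW(G) ⊇ FOLLOW(S) = {$}; in S->c G P a, G is followed by P a with FIRST {a}; in P->G, the suffix after G is empty, so FOLLOW(G) ⊇ FOLLOW(P) = {a}. Thus FOLLOW(G) = {$, a, c}.
FOLLOW(H): in S->G H, the suffix after H is empty, so FOLLOW(H) ⊇ FOLLOW(S) = {$}. Thus FOLLOW(H) = {$}.

{$, a, c}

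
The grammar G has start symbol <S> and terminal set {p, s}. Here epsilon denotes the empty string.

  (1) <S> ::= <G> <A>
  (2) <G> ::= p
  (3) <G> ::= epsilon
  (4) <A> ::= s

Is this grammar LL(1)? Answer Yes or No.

FIRST(<S>) = {p, s}
FIRST(<G>) = {epsilon, p}
FIRST(<A>) = {s}
FOLLOW(<S>) = {$}
FOLLOW(<G>) = {s}
FOLLOW(<A>) = {$}
Each cell of M receives at most one production.

Yes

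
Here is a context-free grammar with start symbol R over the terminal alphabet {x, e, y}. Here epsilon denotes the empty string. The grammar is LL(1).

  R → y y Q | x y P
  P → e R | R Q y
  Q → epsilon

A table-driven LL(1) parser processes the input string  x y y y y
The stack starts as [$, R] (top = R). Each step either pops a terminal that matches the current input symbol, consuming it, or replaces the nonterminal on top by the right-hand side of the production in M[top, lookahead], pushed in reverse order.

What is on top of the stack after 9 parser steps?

     Stack        Input        Action
  1  $ R          x y y y y $  expand R → x y P
  2  $ P y x      x y y y y $  match x
  3  $ P y        y y y y $    match y
  4  $ P          y y y $      expand P → R Q y
  5  $ y Q R      y y y $      expand R → y y Q
  6  $ y Q Q y y  y y y $      match y
  7  $ y Q Q y    y y $        match y
  8  $ y Q Q      y $          expand Q → epsilon
  9  $ y Q        y $          expand Q → epsilon
Stack after step 9: $ y (top = y).

y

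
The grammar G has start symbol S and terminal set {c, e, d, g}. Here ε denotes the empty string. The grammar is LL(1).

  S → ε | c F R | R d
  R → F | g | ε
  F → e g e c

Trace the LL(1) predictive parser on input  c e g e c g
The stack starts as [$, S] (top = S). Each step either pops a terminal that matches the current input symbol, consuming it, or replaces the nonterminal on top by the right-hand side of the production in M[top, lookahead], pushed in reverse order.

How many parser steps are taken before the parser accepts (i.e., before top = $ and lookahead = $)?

step 1: stack=$ S  input=c e g e c g $  — expand S → c F R
step 2: stack=$ R F c  input=c e g e c g $  — match c
step 3: stack=$ R F  input=e g e c g $  — expand F → e g e c
step 4: stack=$ R c e g e  input=e g e c g $  — match e
step 5: stack=$ R c e g  input=g e c g $  — match g
step 6: stack=$ R c e  input=e c g $  — match e
step 7: stack=$ R c  input=c g $  — match c
step 8: stack=$ R  input=g $  — expand R → g
step 9: stack=$ g  input=g $  — match g
Accept reached after 9 steps.

9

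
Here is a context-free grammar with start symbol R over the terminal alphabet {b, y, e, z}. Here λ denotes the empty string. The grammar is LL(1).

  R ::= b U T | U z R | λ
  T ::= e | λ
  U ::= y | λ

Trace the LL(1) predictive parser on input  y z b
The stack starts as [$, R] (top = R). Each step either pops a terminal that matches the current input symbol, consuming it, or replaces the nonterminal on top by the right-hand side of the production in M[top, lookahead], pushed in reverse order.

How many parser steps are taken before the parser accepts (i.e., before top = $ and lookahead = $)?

step 1: stack=$ R  input=y z b $  — expand R ::= U z R
step 2: stack=$ R z U  input=y z b $  — expand U ::= y
step 3: stack=$ R z y  input=y z b $  — match y
step 4: stack=$ R z  input=z b $  — match z
step 5: stack=$ R  input=b $  — expand R ::= b U T
step 6: stack=$ T U b  input=b $  — match b
step 7: stack=$ T U  input=$  — expand U ::= λ
step 8: stack=$ T  input=$  — expand T ::= λ
Accept reached after 8 steps.

8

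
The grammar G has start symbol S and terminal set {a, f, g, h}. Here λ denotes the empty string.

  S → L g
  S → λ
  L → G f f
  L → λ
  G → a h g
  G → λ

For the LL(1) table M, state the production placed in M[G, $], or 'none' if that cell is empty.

none

FIRST(G): from G→a h g we get {a}; from G→λ we get {λ}. So FIRST(G) = {λ, a}.
FIRST(L): from L→G f f we get {a, f}; from L→λ we get {λ}. So FIRST(L) = {λ, a, f}.
FIRST(S): from S→L g we get {a, f, g}; from S→λ we get {λ}. So FIRST(S) = {λ, a, f, g}.
FOLLOW(S) includes $ since S is the start symbol.
FOLLOW(G): in L→G f f, G is followed by f f with FIRST {f}. Thus FOLLOW(G) = {f}.
For G → a h g: FIRST(a h g) = {a}, so it goes in M[G, t] for t ∈ {a}.
For G → λ: FIRST(λ) = {λ}, so it goes in M[G, t] for t ∈ {}; since λ ∈ FIRST, also for every t ∈ FOLLOW(G) = {f}.
None of these place a production in M[G, $].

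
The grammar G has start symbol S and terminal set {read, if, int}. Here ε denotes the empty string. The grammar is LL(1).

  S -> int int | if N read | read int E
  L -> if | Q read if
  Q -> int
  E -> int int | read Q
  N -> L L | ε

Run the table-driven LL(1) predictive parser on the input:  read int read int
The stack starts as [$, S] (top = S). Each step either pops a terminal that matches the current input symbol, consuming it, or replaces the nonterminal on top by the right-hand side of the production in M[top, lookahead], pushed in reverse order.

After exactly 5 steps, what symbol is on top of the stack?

     Stack         Input                Action
  1  $ S           read int read int $  expand S -> read int E
  2  $ E int read  read int read int $  match read
  3  $ E int       int read int $       match int
  4  $ E           read int $           expand E -> read Q
  5  $ Q read      read int $           match read
Stack after step 5: $ Q (top = Q).

Q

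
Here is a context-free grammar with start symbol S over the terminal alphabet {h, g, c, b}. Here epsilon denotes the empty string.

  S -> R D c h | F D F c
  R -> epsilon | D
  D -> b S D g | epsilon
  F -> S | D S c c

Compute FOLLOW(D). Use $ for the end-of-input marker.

{b, c, g}

FIRST(D) = {epsilon, b}
FIRST(R) = {epsilon, b}  (via D)
FIRST(S) = {b, c}  (via R D c h, F D F c)
FIRST(F) = {b, c}  (via S, D S c c)
FOLLOW(S) includes $ since S is the start symbol.
FOLLOW(R): in S->R D c h, R is followed by D c h with FIRST {b, c}. Thus FOLLOW(R) = {b, c}.
FOLLOW(D): in S->R D c h, D is followed by c h with FIRST {c}; in S->F D F c, D is followed by F c with FIRST {b, c}; in R->D, the suffix after D is empty, so FOLLOW(D) ⊇ FOLLOW(R) = {b, c}; in D->b S D g, D is followed by g with FIRST {g}; in F->D S c c, D is followed by S c c with FIRST {b, c}. Thus FOLLOW(D) = {b, c, g}.
FOLLOW(F): in S->F D F c (occurrence 1), F is followed by D F c with FIRST {b, c}; in S->F D F c (occurrence 2), F is followed by c with FIRST {c}. Thus FOLLOW(F) = {b, c}.
FOLLOW(S): in D->b S D g, S is followed by D g with FIRST {b, g}; in F->S, the suffix after S is empty, so FOLLOW(S) ⊇ FOLLOW(F) = {b, c}; in F->D S c c, S is followed by c c with FIRST {c}. Thus FOLLOW(S) = {$, b, c, g}.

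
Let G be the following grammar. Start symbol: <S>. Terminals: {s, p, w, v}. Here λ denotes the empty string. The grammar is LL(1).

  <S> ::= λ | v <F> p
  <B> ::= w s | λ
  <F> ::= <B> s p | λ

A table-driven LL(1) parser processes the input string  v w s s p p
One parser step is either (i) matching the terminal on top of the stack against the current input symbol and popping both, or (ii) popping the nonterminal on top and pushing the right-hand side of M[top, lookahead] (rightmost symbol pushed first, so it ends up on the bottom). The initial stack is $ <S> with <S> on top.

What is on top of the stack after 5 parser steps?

step 1: stack=$ <S>  input=v w s s p p $  — expand <S> ::= v <F> p
step 2: stack=$ p <F> v  input=v w s s p p $  — match v
step 3: stack=$ p <F>  input=w s s p p $  — expand <F> ::= <B> s p
step 4: stack=$ p p s <B>  input=w s s p p $  — expand <B> ::= w s
step 5: stack=$ p p s s w  input=w s s p p $  — match w
Stack after step 5: $ p p s s (top = s).

s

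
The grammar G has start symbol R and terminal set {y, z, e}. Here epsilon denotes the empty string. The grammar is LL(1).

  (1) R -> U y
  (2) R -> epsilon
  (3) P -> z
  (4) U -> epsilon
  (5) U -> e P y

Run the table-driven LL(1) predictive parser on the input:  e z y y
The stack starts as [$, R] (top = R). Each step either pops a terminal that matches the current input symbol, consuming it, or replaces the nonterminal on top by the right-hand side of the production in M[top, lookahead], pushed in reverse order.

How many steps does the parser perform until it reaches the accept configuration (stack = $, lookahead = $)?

step 1: stack=$ R  input=e z y y $  — expand R -> U y
step 2: stack=$ y U  input=e z y y $  — expand U -> e P y
step 3: stack=$ y y P e  input=e z y y $  — match e
step 4: stack=$ y y P  input=z y y $  — expand P -> z
step 5: stack=$ y y z  input=z y y $  — match z
step 6: stack=$ y y  input=y y $  — match y
step 7: stack=$ y  input=y $  — match y
Accept reached after 7 steps.

7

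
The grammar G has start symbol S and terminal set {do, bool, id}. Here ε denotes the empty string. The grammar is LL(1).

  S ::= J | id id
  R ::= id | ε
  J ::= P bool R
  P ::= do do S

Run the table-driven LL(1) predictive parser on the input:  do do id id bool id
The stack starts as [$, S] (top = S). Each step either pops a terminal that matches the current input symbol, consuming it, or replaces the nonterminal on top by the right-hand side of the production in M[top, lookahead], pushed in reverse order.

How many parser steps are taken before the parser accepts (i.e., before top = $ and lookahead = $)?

11

step 1: stack=$ S  input=do do id id bool id $  — expand S ::= J
step 2: stack=$ J  input=do do id id bool id $  — expand J ::= P bool R
step 3: stack=$ R bool P  input=do do id id bool id $  — expand P ::= do do S
step 4: stack=$ R bool S do do  input=do do id id bool id $  — match do
step 5: stack=$ R bool S do  input=do id id bool id $  — match do
step 6: stack=$ R bool S  input=id id bool id $  — expand S ::= id id
step 7: stack=$ R bool id id  input=id id bool id $  — match id
step 8: stack=$ R bool id  input=id bool id $  — match id
step 9: stack=$ R bool  input=bool id $  — match bool
step 10: stack=$ R  input=id $  — expand R ::= id
step 11: stack=$ id  input=id $  — match id
Accept reached after 11 steps.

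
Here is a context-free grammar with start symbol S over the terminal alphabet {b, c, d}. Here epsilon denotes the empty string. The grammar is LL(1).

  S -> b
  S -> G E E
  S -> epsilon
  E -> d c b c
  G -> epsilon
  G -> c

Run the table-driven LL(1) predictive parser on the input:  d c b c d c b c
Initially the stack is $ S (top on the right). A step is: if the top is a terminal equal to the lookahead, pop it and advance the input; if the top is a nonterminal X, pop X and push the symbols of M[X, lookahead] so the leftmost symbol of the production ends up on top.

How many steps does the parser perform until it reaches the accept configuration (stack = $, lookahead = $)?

12

step 1: stack=$ S  input=d c b c d c b c $  — expand S -> G E E
step 2: stack=$ E E G  input=d c b c d c b c $  — expand G -> epsilon
step 3: stack=$ E E  input=d c b c d c b c $  — expand E -> d c b c
step 4: stack=$ E c b c d  input=d c b c d c b c $  — match d
step 5: stack=$ E c b c  input=c b c d c b c $  — match c
step 6: stack=$ E c b  input=b c d c b c $  — match b
step 7: stack=$ E c  input=c d c b c $  — match c
step 8: stack=$ E  input=d c b c $  — expand E -> d c b c
step 9: stack=$ c b c d  input=d c b c $  — match d
step 10: stack=$ c b c  input=c b c $  — match c
step 11: stack=$ c b  input=b c $  — match b
step 12: stack=$ c  input=c $  — match c
Accept reached after 12 steps.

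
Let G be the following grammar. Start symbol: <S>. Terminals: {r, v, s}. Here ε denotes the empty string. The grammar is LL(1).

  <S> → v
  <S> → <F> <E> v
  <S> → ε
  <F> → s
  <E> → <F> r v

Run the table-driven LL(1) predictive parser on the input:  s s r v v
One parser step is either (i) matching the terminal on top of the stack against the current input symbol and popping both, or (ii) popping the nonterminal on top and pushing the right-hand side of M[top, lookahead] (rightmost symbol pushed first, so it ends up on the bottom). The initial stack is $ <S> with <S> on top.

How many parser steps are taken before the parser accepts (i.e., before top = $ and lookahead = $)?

     Stack        Input        Action
  1  $ <S>        s s r v v $  expand <S> → <F> <E> v
  2  $ v <E> <F>  s s r v v $  expand <F> → s
  3  $ v <E> s    s s r v v $  match s
  4  $ v <E>      s r v v $    expand <E> → <F> r v
  5  $ v v r <F>  s r v v $    expand <F> → s
  6  $ v v r s    s r v v $    match s
  7  $ v v r      r v v $      match r
  8  $ v v        v v $        match v
  9  $ v          v $          match v
Accept reached after 9 steps.

9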